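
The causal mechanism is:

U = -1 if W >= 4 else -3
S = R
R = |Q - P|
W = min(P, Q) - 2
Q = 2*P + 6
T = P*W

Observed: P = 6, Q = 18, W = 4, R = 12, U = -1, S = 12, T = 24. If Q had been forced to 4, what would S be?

Under do(Q=4), the mechanism Q = 2*P + 6 is discarded; Q is fixed at 4.
R = |Q - P|  [with Q=4, P=6]  = 2
S = R  [with R=2]  = 2

2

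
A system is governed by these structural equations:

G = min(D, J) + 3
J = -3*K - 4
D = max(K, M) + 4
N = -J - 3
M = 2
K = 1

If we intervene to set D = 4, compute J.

The intervention breaks the incoming arrows to D: D = max(K, M) + 4 no longer applies, and D = 4.
J is not downstream of the intervention, so its value is determined by the original equations.
J = -3*K - 4  [with K=1]  = -7

-7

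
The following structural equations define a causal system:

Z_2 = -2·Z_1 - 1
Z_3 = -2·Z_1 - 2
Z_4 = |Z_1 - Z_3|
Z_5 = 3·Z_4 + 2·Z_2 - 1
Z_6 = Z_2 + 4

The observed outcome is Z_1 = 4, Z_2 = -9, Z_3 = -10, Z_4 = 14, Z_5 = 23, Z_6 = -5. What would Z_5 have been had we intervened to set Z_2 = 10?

61

do(Z_2=10) replaces the equation Z_2 = -2·Z_1 - 1 with the constant Z_2 = 10.
Z_3 = -2·Z_1 - 2  [with Z_1=4]  = -10
Z_4 = |Z_1 - Z_3|  [with Z_1=4, Z_3=-10]  = 14
Z_5 = 3·Z_4 + 2·Z_2 - 1  [with Z_4=14, Z_2=10]  = 61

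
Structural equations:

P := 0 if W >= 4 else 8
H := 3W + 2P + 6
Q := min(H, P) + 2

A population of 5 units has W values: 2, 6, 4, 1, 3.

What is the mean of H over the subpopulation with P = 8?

Conditioning on P=8 selects the 3 unit(s) with W ∈ {2, 1, 3}. Their H values: 28, 25, 31. Mean = 28.

28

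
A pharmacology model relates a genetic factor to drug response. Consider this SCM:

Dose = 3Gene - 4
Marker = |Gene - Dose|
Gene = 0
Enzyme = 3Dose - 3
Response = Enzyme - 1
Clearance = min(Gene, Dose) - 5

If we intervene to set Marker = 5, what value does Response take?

-16

Intervening sets Marker = 5 and removes its equation (Marker = |Gene - Dose|).
No directed path runs from Marker to Response, so Response keeps its natural value.
Dose = 3Gene - 4  [with Gene=0]  = -4
Enzyme = 3Dose - 3  [with Dose=-4]  = -15
Response = Enzyme - 1  [with Enzyme=-15]  = -16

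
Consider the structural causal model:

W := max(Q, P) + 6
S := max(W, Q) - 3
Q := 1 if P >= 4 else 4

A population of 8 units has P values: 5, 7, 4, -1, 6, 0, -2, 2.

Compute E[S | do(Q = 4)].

Under do(Q=4), Q's equation is replaced by Q=4 for every unit. Per-unit S: 8, 10, 7, 7, 9, 7, 7, 7. Mean = 7.75.

7.75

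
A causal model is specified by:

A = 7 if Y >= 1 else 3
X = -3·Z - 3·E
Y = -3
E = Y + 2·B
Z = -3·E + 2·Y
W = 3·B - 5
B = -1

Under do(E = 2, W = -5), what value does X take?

The joint intervention fixes E = 2, W = -5, removing each variable's own equation.
Z = -3·E + 2·Y  [with E=2, Y=-3]  = -12
X = -3·Z - 3·E  [with Z=-12, E=2]  = 30

30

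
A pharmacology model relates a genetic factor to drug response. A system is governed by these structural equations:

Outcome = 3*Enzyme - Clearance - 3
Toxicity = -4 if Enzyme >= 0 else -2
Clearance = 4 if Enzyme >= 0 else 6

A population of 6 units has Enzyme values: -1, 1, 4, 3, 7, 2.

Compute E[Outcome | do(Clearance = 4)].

1

do(Clearance=4) breaks Clearance's dependence on Enzyme. With Clearance=4 fixed, Outcome across the units is -10, -4, 5, 2, 14, -1, mean 1.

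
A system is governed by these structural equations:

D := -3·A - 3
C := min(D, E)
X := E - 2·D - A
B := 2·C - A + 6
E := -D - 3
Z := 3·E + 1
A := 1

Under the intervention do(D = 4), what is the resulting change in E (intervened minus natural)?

-10

The intervention breaks the incoming arrows to D: D := -3·A - 3 no longer applies, and D = 4.
E = -D - 3  [with D=4]  = -7
Without intervention: D = -3·A - 3  [with A=1]  = -6; E = -D - 3  [with D=-6]  = 3.
Change = -7 − 3 = -10.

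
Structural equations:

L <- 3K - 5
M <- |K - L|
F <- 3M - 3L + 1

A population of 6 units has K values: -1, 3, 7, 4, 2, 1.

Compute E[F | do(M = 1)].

Under do(M=1), M's equation is replaced by M=1 for every unit. Per-unit F: 28, -8, -44, -17, 1, 10. Mean = -5.

-5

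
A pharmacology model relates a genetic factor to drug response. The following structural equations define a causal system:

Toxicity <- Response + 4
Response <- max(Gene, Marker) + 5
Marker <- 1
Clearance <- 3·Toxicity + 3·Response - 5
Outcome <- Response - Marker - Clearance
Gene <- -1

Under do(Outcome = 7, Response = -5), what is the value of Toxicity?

-1

Under do(Outcome = 7, Response = -5), each intervened variable's structural equation is replaced by its fixed value.
Toxicity = Response + 4  [with Response=-5]  = -1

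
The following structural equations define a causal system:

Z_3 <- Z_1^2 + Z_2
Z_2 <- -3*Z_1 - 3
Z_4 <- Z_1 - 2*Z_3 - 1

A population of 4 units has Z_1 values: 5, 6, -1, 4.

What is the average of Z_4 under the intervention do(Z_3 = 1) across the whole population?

0.5

do(Z_3=1) breaks Z_3's dependence on Z_1. With Z_3=1 fixed, Z_4 across the units is 2, 3, -4, 1, mean 0.5.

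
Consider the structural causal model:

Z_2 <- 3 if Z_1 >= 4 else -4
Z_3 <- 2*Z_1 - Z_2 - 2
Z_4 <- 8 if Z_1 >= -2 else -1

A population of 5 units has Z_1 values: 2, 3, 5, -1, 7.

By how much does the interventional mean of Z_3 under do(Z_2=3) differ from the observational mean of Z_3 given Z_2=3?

-5.6

do(Z_2=3) breaks Z_2's dependence on Z_1. With Z_2=3 fixed, Z_3 across the units is -1, 1, 5, -7, 9, mean 1.4.
E[Z_3|Z_2=3] averages over only the 2 units with Z_2=3 (Z_1 = 5, 7): Z_3 = 5, 9, mean 7.
Difference = 1.4 − 7 = -5.6.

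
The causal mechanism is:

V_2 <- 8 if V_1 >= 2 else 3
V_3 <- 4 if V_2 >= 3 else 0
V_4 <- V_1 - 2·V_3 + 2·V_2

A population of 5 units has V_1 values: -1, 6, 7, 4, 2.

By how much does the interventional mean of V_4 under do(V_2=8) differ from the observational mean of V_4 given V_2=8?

do(V_2=8) breaks V_2's dependence on V_1. With V_2=8 fixed, V_4 across the units is 7, 14, 15, 12, 10, mean 11.6.
Observing V_2=8 restricts to units where V_2's equation naturally yields 8: V_1 ∈ {6, 7, 4, 2}. In that subpopulation V_4 = 14, 15, 12, 10, mean 12.75.
Difference = 11.6 − 12.75 = -1.15.

-1.15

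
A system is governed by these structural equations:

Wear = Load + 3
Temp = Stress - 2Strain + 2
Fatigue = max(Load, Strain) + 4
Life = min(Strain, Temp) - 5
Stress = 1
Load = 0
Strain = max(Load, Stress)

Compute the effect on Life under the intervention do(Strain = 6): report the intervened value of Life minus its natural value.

-10

The intervention breaks the incoming arrows to Strain: Strain = max(Load, Stress) no longer applies, and Strain = 6.
Temp = Stress - 2Strain + 2  [with Stress=1, Strain=6]  = -9
Life = min(Strain, Temp) - 5  [with Strain=6, Temp=-9]  = -14
Without intervention: Strain = max(Load, Stress)  [with Load=0, Stress=1]  = 1; Temp = Stress - 2Strain + 2  [with Stress=1, Strain=1]  = 1; Life = min(Strain, Temp) - 5  [with Strain=1, Temp=1]  = -4.
Change = -14 − (-4) = -10.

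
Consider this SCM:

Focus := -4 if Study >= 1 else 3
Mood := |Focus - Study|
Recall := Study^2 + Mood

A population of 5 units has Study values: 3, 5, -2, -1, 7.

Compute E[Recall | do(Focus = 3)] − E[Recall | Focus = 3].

do(Focus=3) breaks Focus's dependence on Study. With Focus=3 fixed, Recall across the units is 9, 27, 9, 5, 53, mean 20.6.
Observing Focus=3 restricts to units where Focus's equation naturally yields 3: Study ∈ {-2, -1}. In that subpopulation Recall = 9, 5, mean 7.
Difference = 20.6 − 7 = 13.6.

13.6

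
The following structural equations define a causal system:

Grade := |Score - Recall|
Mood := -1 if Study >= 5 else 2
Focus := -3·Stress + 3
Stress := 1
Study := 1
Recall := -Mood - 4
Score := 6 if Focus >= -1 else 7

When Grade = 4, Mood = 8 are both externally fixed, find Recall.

-12

Setting Grade = 4, Mood = 8 by intervention discards those variables' equations.
Recall = -Mood - 4  [with Mood=8]  = -12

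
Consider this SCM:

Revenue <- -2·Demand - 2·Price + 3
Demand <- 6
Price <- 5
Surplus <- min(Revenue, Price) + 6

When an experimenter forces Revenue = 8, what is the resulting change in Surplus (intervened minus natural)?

The intervention breaks the incoming arrows to Revenue: Revenue <- -2·Demand - 2·Price + 3 no longer applies, and Revenue = 8.
Surplus = min(Revenue, Price) + 6  [with Revenue=8, Price=5]  = 11
Without intervention: Revenue = -2·Demand - 2·Price + 3  [with Demand=6, Price=5]  = -19; Surplus = min(Revenue, Price) + 6  [with Revenue=-19, Price=5]  = -13.
Change = 11 − (-13) = 24.

24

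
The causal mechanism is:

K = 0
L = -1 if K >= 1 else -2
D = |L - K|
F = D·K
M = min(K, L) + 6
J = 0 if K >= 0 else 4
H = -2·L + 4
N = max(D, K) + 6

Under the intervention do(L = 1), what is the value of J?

0

Under do(L=1), the mechanism L = -1 if K >= 1 else -2 is discarded; L is fixed at 1.
No directed path runs from L to J, so J keeps its natural value.
J = 0 if K >= 0 else 4  [with K=0]  = 0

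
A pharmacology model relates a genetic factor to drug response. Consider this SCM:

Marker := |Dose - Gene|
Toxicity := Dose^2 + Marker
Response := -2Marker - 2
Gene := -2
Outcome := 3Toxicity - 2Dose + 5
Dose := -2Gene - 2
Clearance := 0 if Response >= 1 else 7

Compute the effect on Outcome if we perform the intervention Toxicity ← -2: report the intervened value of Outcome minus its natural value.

-30

Under do(Toxicity=-2), the mechanism Toxicity := Dose^2 + Marker is discarded; Toxicity is fixed at -2.
Dose = -2Gene - 2  [with Gene=-2]  = 2
Outcome = 3Toxicity - 2Dose + 5  [with Toxicity=-2, Dose=2]  = -5
Without intervention: Dose = -2Gene - 2  [with Gene=-2]  = 2; Marker = |Dose - Gene|  [with Dose=2, Gene=-2]  = 4; Toxicity = Dose^2 + Marker  [with Dose=2, Marker=4]  = 8; Outcome = 3Toxicity - 2Dose + 5  [with Toxicity=8, Dose=2]  = 25.
Change = -5 − 25 = -30.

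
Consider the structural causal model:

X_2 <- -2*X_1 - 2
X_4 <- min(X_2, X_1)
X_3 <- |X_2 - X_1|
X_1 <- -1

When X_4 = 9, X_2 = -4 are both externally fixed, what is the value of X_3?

Setting X_4 = 9, X_2 = -4 by intervention discards those variables' equations.
X_3 = |X_2 - X_1|  [with X_2=-4, X_1=-1]  = 3

3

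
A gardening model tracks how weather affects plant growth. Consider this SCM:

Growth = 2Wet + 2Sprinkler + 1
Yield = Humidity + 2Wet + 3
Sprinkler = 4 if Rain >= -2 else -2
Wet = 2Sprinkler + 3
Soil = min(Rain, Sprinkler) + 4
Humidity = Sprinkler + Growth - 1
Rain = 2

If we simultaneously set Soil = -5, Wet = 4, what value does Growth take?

Setting Soil = -5, Wet = 4 by intervention discards those variables' equations.
Sprinkler = 4 if Rain >= -2 else -2  [with Rain=2]  = 4
Growth = 2Wet + 2Sprinkler + 1  [with Wet=4, Sprinkler=4]  = 17

17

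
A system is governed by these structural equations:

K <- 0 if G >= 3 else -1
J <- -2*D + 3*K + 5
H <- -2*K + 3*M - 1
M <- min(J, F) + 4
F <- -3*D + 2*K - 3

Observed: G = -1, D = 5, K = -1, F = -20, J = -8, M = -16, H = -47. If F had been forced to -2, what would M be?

Under do(F=-2), the mechanism F <- -3*D + 2*K - 3 is discarded; F is fixed at -2.
K = 0 if G >= 3 else -1  [with G=-1]  = -1
J = -2*D + 3*K + 5  [with D=5, K=-1]  = -8
M = min(J, F) + 4  [with J=-8, F=-2]  = -4

-4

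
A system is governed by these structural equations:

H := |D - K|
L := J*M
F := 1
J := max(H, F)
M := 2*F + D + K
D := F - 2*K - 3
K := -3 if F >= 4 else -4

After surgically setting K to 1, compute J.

5

Under do(K=1), the mechanism K := -3 if F >= 4 else -4 is discarded; K is fixed at 1.
D = F - 2*K - 3  [with F=1, K=1]  = -4
H = |D - K|  [with D=-4, K=1]  = 5
J = max(H, F)  [with H=5, F=1]  = 5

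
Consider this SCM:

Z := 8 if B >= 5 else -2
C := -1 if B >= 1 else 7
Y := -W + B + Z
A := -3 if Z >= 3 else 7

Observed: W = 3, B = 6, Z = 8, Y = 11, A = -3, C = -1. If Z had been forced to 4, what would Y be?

7

The intervention breaks the incoming arrows to Z: Z := 8 if B >= 5 else -2 no longer applies, and Z = 4.
Y = -W + B + Z  [with W=3, B=6, Z=4]  = 7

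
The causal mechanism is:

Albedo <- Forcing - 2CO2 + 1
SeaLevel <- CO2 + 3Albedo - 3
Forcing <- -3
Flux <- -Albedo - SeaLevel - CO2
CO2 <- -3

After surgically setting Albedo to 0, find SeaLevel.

-6

The intervention breaks the incoming arrows to Albedo: Albedo <- Forcing - 2CO2 + 1 no longer applies, and Albedo = 0.
SeaLevel = CO2 + 3Albedo - 3  [with CO2=-3, Albedo=0]  = -6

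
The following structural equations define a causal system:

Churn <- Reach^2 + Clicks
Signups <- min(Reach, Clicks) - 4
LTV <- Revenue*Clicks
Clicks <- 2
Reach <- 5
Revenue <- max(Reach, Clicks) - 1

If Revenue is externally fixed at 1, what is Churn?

The intervention breaks the incoming arrows to Revenue: Revenue <- max(Reach, Clicks) - 1 no longer applies, and Revenue = 1.
Since Churn is not a descendant of the intervened variable, it is unaffected.
Churn = Reach^2 + Clicks  [with Reach=5, Clicks=2]  = 27

27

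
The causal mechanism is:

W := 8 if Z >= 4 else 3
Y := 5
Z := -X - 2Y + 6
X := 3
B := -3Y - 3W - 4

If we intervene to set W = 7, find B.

Intervening sets W = 7 and removes its equation (W := 8 if Z >= 4 else 3).
B = -3Y - 3W - 4  [with Y=5, W=7]  = -40

-40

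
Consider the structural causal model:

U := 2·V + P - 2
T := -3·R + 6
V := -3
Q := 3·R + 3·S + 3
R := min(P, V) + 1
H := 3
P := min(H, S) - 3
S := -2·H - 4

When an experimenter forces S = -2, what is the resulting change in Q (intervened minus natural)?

48

The intervention breaks the incoming arrows to S: S := -2·H - 4 no longer applies, and S = -2.
P = min(H, S) - 3  [with H=3, S=-2]  = -5
R = min(P, V) + 1  [with P=-5, V=-3]  = -4
Q = 3·R + 3·S + 3  [with R=-4, S=-2]  = -15
Without intervention: S = -2·H - 4  [with H=3]  = -10; P = min(H, S) - 3  [with H=3, S=-10]  = -13; R = min(P, V) + 1  [with P=-13, V=-3]  = -12; Q = 3·R + 3·S + 3  [with R=-12, S=-10]  = -63.
Change = -15 − (-63) = 48.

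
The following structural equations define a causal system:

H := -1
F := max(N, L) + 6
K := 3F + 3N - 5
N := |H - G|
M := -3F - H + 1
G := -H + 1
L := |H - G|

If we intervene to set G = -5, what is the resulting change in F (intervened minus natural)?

do(G=-5) replaces the equation G := -H + 1 with the constant G = -5.
N = |H - G|  [with H=-1, G=-5]  = 4
L = |H - G|  [with H=-1, G=-5]  = 4
F = max(N, L) + 6  [with N=4, L=4]  = 10
Without intervention: G = -H + 1  [with H=-1]  = 2; N = |H - G|  [with H=-1, G=2]  = 3; L = |H - G|  [with H=-1, G=2]  = 3; F = max(N, L) + 6  [with N=3, L=3]  = 9.
Change = 10 − 9 = 1.

1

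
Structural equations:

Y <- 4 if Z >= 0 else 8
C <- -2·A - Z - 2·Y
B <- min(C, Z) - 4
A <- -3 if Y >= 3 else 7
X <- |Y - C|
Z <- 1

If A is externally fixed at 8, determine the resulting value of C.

The intervention breaks the incoming arrows to A: A <- -3 if Y >= 3 else 7 no longer applies, and A = 8.
Y = 4 if Z >= 0 else 8  [with Z=1]  = 4
C = -2·A - Z - 2·Y  [with A=8, Z=1, Y=4]  = -25

-25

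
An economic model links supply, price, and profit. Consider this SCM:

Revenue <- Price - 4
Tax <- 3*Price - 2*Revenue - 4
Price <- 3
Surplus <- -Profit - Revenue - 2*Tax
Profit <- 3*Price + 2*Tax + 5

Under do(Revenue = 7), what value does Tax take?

The intervention breaks the incoming arrows to Revenue: Revenue <- Price - 4 no longer applies, and Revenue = 7.
Tax = 3*Price - 2*Revenue - 4  [with Price=3, Revenue=7]  = -9

-9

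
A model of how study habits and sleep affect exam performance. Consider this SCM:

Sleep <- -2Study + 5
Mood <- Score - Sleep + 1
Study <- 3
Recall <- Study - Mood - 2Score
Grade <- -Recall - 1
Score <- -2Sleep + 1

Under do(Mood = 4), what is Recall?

Intervening sets Mood = 4 and removes its equation (Mood <- Score - Sleep + 1).
Sleep = -2Study + 5  [with Study=3]  = -1
Score = -2Sleep + 1  [with Sleep=-1]  = 3
Recall = Study - Mood - 2Score  [with Study=3, Mood=4, Score=3]  = -7

-7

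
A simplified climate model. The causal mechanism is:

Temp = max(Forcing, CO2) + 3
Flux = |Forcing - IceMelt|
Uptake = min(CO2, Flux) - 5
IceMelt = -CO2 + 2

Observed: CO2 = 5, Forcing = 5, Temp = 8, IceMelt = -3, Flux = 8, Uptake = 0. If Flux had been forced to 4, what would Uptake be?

-1

The intervention breaks the incoming arrows to Flux: Flux = |Forcing - IceMelt| no longer applies, and Flux = 4.
Uptake = min(CO2, Flux) - 5  [with CO2=5, Flux=4]  = -1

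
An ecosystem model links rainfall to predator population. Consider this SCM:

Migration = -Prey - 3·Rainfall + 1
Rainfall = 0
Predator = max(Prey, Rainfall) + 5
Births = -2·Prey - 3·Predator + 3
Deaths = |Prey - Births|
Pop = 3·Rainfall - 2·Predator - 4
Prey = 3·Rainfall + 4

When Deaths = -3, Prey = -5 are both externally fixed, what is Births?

Setting Deaths = -3, Prey = -5 by intervention discards those variables' equations.
Predator = max(Prey, Rainfall) + 5  [with Prey=-5, Rainfall=0]  = 5
Births = -2·Prey - 3·Predator + 3  [with Prey=-5, Predator=5]  = -2

-2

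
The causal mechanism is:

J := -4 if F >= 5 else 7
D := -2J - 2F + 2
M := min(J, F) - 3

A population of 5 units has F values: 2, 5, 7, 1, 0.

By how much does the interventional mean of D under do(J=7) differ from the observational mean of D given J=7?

-4

do(J=7) breaks J's dependence on F. With J=7 fixed, D across the units is -16, -22, -26, -14, -12, mean -18.
Observing J=7 restricts to units where J's equation naturally yields 7: F ∈ {2, 1, 0}. In that subpopulation D = -16, -14, -12, mean -14.
Difference = -18 − (-14) = -4.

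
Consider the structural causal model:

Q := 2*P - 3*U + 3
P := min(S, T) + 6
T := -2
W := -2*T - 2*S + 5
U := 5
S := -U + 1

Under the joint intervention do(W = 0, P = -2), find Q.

The joint intervention fixes W = 0, P = -2, removing each variable's own equation.
Q = 2*P - 3*U + 3  [with P=-2, U=5]  = -16

-16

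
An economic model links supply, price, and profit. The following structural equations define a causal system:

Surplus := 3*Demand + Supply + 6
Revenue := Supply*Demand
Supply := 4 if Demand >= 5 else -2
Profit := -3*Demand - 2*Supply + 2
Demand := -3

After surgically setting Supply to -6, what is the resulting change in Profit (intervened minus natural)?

8

Under do(Supply=-6), the mechanism Supply := 4 if Demand >= 5 else -2 is discarded; Supply is fixed at -6.
Profit = -3*Demand - 2*Supply + 2  [with Demand=-3, Supply=-6]  = 23
Without intervention: Supply = 4 if Demand >= 5 else -2  [with Demand=-3]  = -2; Profit = -3*Demand - 2*Supply + 2  [with Demand=-3, Supply=-2]  = 15.
Change = 23 − 15 = 8.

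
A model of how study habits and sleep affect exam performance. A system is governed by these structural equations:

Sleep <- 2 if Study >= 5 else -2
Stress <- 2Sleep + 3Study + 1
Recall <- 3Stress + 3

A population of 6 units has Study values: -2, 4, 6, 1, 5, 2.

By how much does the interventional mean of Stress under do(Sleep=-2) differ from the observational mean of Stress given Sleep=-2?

The intervention sets Sleep=-2 in all 6 units regardless of Study. Recomputing Stress per unit gives -9, 9, 15, 0, 12, 3; average 5.
Observing Sleep=-2 restricts to units where Sleep's equation naturally yields -2: Study ∈ {-2, 4, 1, 2}. In that subpopulation Stress = -9, 9, 0, 3, mean 0.75.
Difference = 5 − 0.75 = 4.25.

4.25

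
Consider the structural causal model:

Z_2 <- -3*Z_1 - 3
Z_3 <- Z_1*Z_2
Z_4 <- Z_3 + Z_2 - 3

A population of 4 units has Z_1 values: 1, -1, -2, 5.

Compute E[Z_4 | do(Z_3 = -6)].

-14.25

Every unit gets Z_3=-6 under the intervention. Z_4 values become -15, -9, -6, -27; E[Z_4|do(Z_3=-6)] = -14.25.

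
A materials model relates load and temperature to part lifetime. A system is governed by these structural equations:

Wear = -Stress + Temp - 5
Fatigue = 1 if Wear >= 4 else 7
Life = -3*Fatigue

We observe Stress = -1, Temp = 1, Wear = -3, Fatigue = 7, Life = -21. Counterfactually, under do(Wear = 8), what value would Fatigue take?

1

The intervention breaks the incoming arrows to Wear: Wear = -Stress + Temp - 5 no longer applies, and Wear = 8.
Fatigue = 1 if Wear >= 4 else 7  [with Wear=8]  = 1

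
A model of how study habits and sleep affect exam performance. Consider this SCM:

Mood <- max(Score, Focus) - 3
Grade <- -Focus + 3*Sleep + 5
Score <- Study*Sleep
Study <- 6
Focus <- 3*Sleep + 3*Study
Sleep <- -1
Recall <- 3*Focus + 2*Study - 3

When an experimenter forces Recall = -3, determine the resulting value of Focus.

do(Recall=-3) replaces the equation Recall <- 3*Focus + 2*Study - 3 with the constant Recall = -3.
Focus is not downstream of the intervention, so its value is determined by the original equations.
Focus = 3*Sleep + 3*Study  [with Sleep=-1, Study=6]  = 15

15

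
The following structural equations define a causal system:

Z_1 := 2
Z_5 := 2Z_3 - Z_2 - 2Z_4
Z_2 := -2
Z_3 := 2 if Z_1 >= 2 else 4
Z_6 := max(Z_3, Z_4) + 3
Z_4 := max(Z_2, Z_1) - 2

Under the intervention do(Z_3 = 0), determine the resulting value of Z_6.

3

The intervention breaks the incoming arrows to Z_3: Z_3 := 2 if Z_1 >= 2 else 4 no longer applies, and Z_3 = 0.
Z_4 = max(Z_2, Z_1) - 2  [with Z_2=-2, Z_1=2]  = 0
Z_6 = max(Z_3, Z_4) + 3  [with Z_3=0, Z_4=0]  = 3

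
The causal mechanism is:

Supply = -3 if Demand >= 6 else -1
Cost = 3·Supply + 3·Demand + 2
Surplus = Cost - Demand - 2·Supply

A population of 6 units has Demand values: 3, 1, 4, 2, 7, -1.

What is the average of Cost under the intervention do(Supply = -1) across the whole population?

7

Every unit gets Supply=-1 under the intervention. Cost values become 8, 2, 11, 5, 20, -4; E[Cost|do(Supply=-1)] = 7.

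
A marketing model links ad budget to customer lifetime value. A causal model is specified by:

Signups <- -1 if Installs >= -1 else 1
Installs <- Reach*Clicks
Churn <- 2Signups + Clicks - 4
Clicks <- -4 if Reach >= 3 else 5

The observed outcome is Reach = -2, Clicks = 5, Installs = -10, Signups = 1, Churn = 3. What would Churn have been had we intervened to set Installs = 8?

do(Installs=8) replaces the equation Installs <- Reach*Clicks with the constant Installs = 8.
Clicks = -4 if Reach >= 3 else 5  [with Reach=-2]  = 5
Signups = -1 if Installs >= -1 else 1  [with Installs=8]  = -1
Churn = 2Signups + Clicks - 4  [with Signups=-1, Clicks=5]  = -1

-1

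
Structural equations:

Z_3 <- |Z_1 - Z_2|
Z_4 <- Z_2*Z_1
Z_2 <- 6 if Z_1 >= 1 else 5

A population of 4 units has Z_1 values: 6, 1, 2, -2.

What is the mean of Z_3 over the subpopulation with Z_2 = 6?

3

Conditioning on Z_2=6 selects the 3 unit(s) with Z_1 ∈ {6, 1, 2}. Their Z_3 values: 0, 5, 4. Mean = 3.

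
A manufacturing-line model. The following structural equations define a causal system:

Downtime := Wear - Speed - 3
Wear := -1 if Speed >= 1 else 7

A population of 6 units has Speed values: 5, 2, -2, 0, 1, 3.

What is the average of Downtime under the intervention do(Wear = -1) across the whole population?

Every unit gets Wear=-1 under the intervention. Downtime values become -9, -6, -2, -4, -5, -7; E[Downtime|do(Wear=-1)] = -5.5.

-5.5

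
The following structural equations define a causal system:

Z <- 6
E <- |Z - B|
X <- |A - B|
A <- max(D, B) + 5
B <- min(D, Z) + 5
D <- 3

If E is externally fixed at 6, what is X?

5

The intervention breaks the incoming arrows to E: E <- |Z - B| no longer applies, and E = 6.
Since X is not a descendant of the intervened variable, it is unaffected.
B = min(D, Z) + 5  [with D=3, Z=6]  = 8
A = max(D, B) + 5  [with D=3, B=8]  = 13
X = |A - B|  [with A=13, B=8]  = 5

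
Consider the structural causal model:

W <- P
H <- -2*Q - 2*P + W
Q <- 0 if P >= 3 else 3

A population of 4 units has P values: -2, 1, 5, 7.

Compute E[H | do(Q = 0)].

Under do(Q=0), Q's equation is replaced by Q=0 for every unit. Per-unit H: 2, -1, -5, -7. Mean = -2.75.

-2.75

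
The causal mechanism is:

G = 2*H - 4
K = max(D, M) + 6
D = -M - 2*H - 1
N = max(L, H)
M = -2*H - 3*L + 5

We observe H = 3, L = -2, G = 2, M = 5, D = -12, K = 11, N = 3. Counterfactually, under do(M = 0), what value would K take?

6

Under do(M=0), the mechanism M = -2*H - 3*L + 5 is discarded; M is fixed at 0.
D = -M - 2*H - 1  [with M=0, H=3]  = -7
K = max(D, M) + 6  [with D=-7, M=0]  = 6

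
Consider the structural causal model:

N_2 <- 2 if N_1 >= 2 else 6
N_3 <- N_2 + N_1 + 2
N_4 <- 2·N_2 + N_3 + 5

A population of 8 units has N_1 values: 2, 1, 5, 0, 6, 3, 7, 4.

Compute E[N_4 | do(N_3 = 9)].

Under do(N_3=9), N_3's equation is replaced by N_3=9 for every unit. Per-unit N_4: 18, 26, 18, 26, 18, 18, 18, 18. Mean = 20.

20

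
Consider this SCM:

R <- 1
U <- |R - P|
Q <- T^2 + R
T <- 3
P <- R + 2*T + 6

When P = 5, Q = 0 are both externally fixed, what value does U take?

The joint intervention fixes P = 5, Q = 0, removing each variable's own equation.
U = |R - P|  [with R=1, P=5]  = 4

4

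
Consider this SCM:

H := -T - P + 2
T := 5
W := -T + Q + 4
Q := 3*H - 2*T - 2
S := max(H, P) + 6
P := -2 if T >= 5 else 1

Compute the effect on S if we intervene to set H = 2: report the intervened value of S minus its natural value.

The intervention breaks the incoming arrows to H: H := -T - P + 2 no longer applies, and H = 2.
P = -2 if T >= 5 else 1  [with T=5]  = -2
S = max(H, P) + 6  [with H=2, P=-2]  = 8
Without intervention: P = -2 if T >= 5 else 1  [with T=5]  = -2; H = -T - P + 2  [with T=5, P=-2]  = -1; S = max(H, P) + 6  [with H=-1, P=-2]  = 5.
Change = 8 − 5 = 3.

3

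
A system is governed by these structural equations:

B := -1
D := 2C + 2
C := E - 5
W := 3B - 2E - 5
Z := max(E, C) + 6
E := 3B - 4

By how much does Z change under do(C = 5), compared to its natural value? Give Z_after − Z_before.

The intervention breaks the incoming arrows to C: C := E - 5 no longer applies, and C = 5.
E = 3B - 4  [with B=-1]  = -7
Z = max(E, C) + 6  [with E=-7, C=5]  = 11
Without intervention: E = 3B - 4  [with B=-1]  = -7; C = E - 5  [with E=-7]  = -12; Z = max(E, C) + 6  [with E=-7, C=-12]  = -1.
Change = 11 − (-1) = 12.

12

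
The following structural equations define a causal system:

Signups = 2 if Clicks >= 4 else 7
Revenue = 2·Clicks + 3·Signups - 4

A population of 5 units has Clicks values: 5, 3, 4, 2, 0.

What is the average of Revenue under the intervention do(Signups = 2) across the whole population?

Under do(Signups=2), Signups's equation is replaced by Signups=2 for every unit. Per-unit Revenue: 12, 8, 10, 6, 2. Mean = 7.6.

7.6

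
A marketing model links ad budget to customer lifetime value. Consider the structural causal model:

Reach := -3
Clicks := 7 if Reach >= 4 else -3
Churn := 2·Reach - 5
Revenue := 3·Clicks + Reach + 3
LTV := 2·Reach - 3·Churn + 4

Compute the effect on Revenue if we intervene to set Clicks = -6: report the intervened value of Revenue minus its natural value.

-9

Under do(Clicks=-6), the mechanism Clicks := 7 if Reach >= 4 else -3 is discarded; Clicks is fixed at -6.
Revenue = 3·Clicks + Reach + 3  [with Clicks=-6, Reach=-3]  = -18
Without intervention: Clicks = 7 if Reach >= 4 else -3  [with Reach=-3]  = -3; Revenue = 3·Clicks + Reach + 3  [with Clicks=-3, Reach=-3]  = -9.
Change = -18 − (-9) = -9.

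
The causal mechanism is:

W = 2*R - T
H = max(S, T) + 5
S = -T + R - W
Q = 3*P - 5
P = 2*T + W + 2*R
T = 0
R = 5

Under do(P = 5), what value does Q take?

10

The intervention breaks the incoming arrows to P: P = 2*T + W + 2*R no longer applies, and P = 5.
Q = 3*P - 5  [with P=5]  = 10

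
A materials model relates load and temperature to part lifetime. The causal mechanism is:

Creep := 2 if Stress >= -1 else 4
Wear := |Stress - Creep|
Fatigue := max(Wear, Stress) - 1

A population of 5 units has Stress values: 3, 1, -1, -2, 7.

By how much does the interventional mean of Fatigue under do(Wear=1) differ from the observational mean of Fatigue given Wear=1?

Under do(Wear=1), Wear's equation is replaced by Wear=1 for every unit. Per-unit Fatigue: 2, 0, 0, 0, 6. Mean = 1.6.
Conditioning on Wear=1 selects the 2 unit(s) with Stress ∈ {3, 1}. Their Fatigue values: 2, 0. Mean = 1.
Difference = 1.6 − 1 = 0.6.

0.6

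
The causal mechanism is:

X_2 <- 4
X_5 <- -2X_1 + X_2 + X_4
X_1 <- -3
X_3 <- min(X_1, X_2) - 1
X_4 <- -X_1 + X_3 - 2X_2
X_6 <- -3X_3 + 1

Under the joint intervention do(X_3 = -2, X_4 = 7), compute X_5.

Setting X_3 = -2, X_4 = 7 by intervention discards those variables' equations.
X_5 = -2X_1 + X_2 + X_4  [with X_1=-3, X_2=4, X_4=7]  = 17

17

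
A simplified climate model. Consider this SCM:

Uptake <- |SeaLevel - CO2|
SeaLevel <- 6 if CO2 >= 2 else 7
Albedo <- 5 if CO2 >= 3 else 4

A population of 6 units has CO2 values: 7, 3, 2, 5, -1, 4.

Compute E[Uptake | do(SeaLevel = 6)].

3

The intervention sets SeaLevel=6 in all 6 units regardless of CO2. Recomputing Uptake per unit gives 1, 3, 4, 1, 7, 2; average 3.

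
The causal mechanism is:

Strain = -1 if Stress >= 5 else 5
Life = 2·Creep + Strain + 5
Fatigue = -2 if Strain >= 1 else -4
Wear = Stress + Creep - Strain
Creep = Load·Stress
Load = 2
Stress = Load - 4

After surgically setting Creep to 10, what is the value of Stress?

-2

The intervention breaks the incoming arrows to Creep: Creep = Load·Stress no longer applies, and Creep = 10.
Since Stress is not a descendant of the intervened variable, it is unaffected.
Stress = Load - 4  [with Load=2]  = -2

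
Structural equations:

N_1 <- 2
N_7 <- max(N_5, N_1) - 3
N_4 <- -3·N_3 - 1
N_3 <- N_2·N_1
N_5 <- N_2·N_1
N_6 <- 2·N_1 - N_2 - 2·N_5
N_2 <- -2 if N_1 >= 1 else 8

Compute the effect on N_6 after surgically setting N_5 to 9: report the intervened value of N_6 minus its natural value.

The intervention breaks the incoming arrows to N_5: N_5 <- N_2·N_1 no longer applies, and N_5 = 9.
N_2 = -2 if N_1 >= 1 else 8  [with N_1=2]  = -2
N_6 = 2·N_1 - N_2 - 2·N_5  [with N_1=2, N_2=-2, N_5=9]  = -12
Without intervention: N_2 = -2 if N_1 >= 1 else 8  [with N_1=2]  = -2; N_5 = N_2·N_1  [with N_2=-2, N_1=2]  = -4; N_6 = 2·N_1 - N_2 - 2·N_5  [with N_1=2, N_2=-2, N_5=-4]  = 14.
Change = -12 − 14 = -26.

-26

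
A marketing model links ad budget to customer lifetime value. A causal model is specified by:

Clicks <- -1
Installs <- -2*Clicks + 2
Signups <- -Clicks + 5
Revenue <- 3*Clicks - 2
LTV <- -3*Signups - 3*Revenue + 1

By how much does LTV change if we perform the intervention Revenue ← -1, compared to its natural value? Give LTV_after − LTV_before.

Intervening sets Revenue = -1 and removes its equation (Revenue <- 3*Clicks - 2).
Signups = -Clicks + 5  [with Clicks=-1]  = 6
LTV = -3*Signups - 3*Revenue + 1  [with Signups=6, Revenue=-1]  = -14
Without intervention: Signups = -Clicks + 5  [with Clicks=-1]  = 6; Revenue = 3*Clicks - 2  [with Clicks=-1]  = -5; LTV = -3*Signups - 3*Revenue + 1  [with Signups=6, Revenue=-5]  = -2.
Change = -14 − (-2) = -12.

-12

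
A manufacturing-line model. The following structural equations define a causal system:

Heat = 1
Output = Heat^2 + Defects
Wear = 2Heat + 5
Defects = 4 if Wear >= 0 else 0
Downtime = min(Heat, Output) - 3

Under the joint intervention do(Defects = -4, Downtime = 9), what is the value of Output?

-3

The joint intervention fixes Defects = -4, Downtime = 9, removing each variable's own equation.
Output = Heat^2 + Defects  [with Heat=1, Defects=-4]  = -3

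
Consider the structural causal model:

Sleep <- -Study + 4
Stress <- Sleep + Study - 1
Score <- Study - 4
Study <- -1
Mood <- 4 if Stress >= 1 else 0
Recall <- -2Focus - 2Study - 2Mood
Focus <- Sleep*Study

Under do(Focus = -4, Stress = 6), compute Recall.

The joint intervention fixes Focus = -4, Stress = 6, removing each variable's own equation.
Mood = 4 if Stress >= 1 else 0  [with Stress=6]  = 4
Recall = -2Focus - 2Study - 2Mood  [with Focus=-4, Study=-1, Mood=4]  = 2

2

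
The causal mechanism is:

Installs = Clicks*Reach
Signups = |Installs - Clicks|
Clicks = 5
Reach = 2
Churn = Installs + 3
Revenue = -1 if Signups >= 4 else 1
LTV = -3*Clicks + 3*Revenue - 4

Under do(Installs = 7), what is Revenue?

The intervention breaks the incoming arrows to Installs: Installs = Clicks*Reach no longer applies, and Installs = 7.
Signups = |Installs - Clicks|  [with Installs=7, Clicks=5]  = 2
Revenue = -1 if Signups >= 4 else 1  [with Signups=2]  = 1

1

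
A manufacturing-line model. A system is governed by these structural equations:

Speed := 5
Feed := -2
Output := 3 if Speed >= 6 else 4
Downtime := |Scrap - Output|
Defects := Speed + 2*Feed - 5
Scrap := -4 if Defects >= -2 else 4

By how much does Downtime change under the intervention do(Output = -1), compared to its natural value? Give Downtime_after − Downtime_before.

5

The intervention breaks the incoming arrows to Output: Output := 3 if Speed >= 6 else 4 no longer applies, and Output = -1.
Defects = Speed + 2*Feed - 5  [with Speed=5, Feed=-2]  = -4
Scrap = -4 if Defects >= -2 else 4  [with Defects=-4]  = 4
Downtime = |Scrap - Output|  [with Scrap=4, Output=-1]  = 5
Without intervention: Defects = Speed + 2*Feed - 5  [with Speed=5, Feed=-2]  = -4; Scrap = -4 if Defects >= -2 else 4  [with Defects=-4]  = 4; Output = 3 if Speed >= 6 else 4  [with Speed=5]  = 4; Downtime = |Scrap - Output|  [with Scrap=4, Output=4]  = 0.
Change = 5 − 0 = 5.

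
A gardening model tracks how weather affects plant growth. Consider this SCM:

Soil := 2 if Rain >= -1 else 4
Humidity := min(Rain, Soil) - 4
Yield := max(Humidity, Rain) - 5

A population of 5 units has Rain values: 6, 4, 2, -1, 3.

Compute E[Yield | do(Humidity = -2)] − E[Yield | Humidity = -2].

-0.95

Under do(Humidity=-2), Humidity's equation is replaced by Humidity=-2 for every unit. Per-unit Yield: 1, -1, -3, -6, -2. Mean = -2.2.
E[Yield|Humidity=-2] averages over only the 4 units with Humidity=-2 (Rain = 6, 4, 2, 3): Yield = 1, -1, -3, -2, mean -1.25.
Difference = -2.2 − (-1.25) = -0.95.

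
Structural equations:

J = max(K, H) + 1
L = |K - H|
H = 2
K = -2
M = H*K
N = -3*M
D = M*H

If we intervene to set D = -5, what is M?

-4

do(D=-5) replaces the equation D = M*H with the constant D = -5.
No directed path runs from D to M, so M keeps its natural value.
M = H*K  [with H=2, K=-2]  = -4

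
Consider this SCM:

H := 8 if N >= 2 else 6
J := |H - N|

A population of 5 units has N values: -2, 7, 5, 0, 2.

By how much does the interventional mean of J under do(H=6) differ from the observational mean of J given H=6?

Under do(H=6), H's equation is replaced by H=6 for every unit. Per-unit J: 8, 1, 1, 6, 4. Mean = 4.
Observing H=6 restricts to units where H's equation naturally yields 6: N ∈ {-2, 0}. In that subpopulation J = 8, 6, mean 7.
Difference = 4 − 7 = -3.

-3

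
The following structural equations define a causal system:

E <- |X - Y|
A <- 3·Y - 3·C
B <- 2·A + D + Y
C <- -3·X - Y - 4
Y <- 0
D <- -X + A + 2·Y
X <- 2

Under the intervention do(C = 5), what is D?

do(C=5) replaces the equation C <- -3·X - Y - 4 with the constant C = 5.
A = 3·Y - 3·C  [with Y=0, C=5]  = -15
D = -X + A + 2·Y  [with X=2, A=-15, Y=0]  = -17

-17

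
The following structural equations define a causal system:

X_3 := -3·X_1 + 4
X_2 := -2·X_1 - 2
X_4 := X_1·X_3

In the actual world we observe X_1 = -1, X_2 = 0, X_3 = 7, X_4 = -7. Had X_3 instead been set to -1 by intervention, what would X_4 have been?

The intervention breaks the incoming arrows to X_3: X_3 := -3·X_1 + 4 no longer applies, and X_3 = -1.
X_4 = X_1·X_3  [with X_1=-1, X_3=-1]  = 1

1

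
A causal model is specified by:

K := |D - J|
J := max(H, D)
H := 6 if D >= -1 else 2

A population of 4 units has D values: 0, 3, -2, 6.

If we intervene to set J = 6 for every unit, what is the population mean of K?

4.25

Every unit gets J=6 under the intervention. K values become 6, 3, 8, 0; E[K|do(J=6)] = 4.25.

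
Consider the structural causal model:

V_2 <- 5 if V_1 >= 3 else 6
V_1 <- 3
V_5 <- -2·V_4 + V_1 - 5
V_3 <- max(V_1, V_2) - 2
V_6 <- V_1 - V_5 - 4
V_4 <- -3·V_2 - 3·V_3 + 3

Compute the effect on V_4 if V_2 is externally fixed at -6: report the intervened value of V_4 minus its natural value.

39

Under do(V_2=-6), the mechanism V_2 <- 5 if V_1 >= 3 else 6 is discarded; V_2 is fixed at -6.
V_3 = max(V_1, V_2) - 2  [with V_1=3, V_2=-6]  = 1
V_4 = -3·V_2 - 3·V_3 + 3  [with V_2=-6, V_3=1]  = 18
Without intervention: V_2 = 5 if V_1 >= 3 else 6  [with V_1=3]  = 5; V_3 = max(V_1, V_2) - 2  [with V_1=3, V_2=5]  = 3; V_4 = -3·V_2 - 3·V_3 + 3  [with V_2=5, V_3=3]  = -21.
Change = 18 − (-21) = 39.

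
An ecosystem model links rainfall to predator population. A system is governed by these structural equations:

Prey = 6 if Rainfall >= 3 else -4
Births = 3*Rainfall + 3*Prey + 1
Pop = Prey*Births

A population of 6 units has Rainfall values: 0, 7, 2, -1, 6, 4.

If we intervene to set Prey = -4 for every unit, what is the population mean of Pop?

The intervention sets Prey=-4 in all 6 units regardless of Rainfall. Recomputing Pop per unit gives 44, -40, 20, 56, -28, -4; average 8.

8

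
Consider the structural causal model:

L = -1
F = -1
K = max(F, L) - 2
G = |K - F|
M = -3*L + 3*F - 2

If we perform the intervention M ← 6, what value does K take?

do(M=6) replaces the equation M = -3*L + 3*F - 2 with the constant M = 6.
K is not downstream of the intervention, so its value is determined by the original equations.
K = max(F, L) - 2  [with F=-1, L=-1]  = -3

-3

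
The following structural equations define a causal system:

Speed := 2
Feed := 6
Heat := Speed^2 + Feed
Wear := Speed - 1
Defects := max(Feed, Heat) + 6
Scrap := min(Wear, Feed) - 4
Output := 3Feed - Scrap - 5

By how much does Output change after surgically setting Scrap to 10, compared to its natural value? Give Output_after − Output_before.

Intervening sets Scrap = 10 and removes its equation (Scrap := min(Wear, Feed) - 4).
Output = 3Feed - Scrap - 5  [with Feed=6, Scrap=10]  = 3
Without intervention: Wear = Speed - 1  [with Speed=2]  = 1; Scrap = min(Wear, Feed) - 4  [with Wear=1, Feed=6]  = -3; Output = 3Feed - Scrap - 5  [with Feed=6, Scrap=-3]  = 16.
Change = 3 − 16 = -13.

-13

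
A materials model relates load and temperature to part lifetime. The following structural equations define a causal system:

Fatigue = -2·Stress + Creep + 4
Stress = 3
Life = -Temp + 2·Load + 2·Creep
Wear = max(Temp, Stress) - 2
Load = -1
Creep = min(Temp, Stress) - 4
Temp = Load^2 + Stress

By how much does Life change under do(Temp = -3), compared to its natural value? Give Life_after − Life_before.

The intervention breaks the incoming arrows to Temp: Temp = Load^2 + Stress no longer applies, and Temp = -3.
Creep = min(Temp, Stress) - 4  [with Temp=-3, Stress=3]  = -7
Life = -Temp + 2·Load + 2·Creep  [with Temp=-3, Load=-1, Creep=-7]  = -13
Without intervention: Temp = Load^2 + Stress  [with Load=-1, Stress=3]  = 4; Creep = min(Temp, Stress) - 4  [with Temp=4, Stress=3]  = -1; Life = -Temp + 2·Load + 2·Creep  [with Temp=4, Load=-1, Creep=-1]  = -8.
Change = -13 − (-8) = -5.

-5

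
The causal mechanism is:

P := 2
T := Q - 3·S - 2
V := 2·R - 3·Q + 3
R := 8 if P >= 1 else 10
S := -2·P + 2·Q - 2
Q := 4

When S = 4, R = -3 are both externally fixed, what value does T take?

-10

Setting S = 4, R = -3 by intervention discards those variables' equations.
T = Q - 3·S - 2  [with Q=4, S=4]  = -10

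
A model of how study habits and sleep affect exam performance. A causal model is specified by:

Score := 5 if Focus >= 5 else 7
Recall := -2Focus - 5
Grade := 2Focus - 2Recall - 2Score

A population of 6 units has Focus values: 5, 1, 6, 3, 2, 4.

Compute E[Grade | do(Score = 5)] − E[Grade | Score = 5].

The intervention sets Score=5 in all 6 units regardless of Focus. Recomputing Grade per unit gives 30, 6, 36, 18, 12, 24; average 21.
E[Grade|Score=5] averages over only the 2 units with Score=5 (Focus = 5, 6): Grade = 30, 36, mean 33.
Difference = 21 − 33 = -12.

-12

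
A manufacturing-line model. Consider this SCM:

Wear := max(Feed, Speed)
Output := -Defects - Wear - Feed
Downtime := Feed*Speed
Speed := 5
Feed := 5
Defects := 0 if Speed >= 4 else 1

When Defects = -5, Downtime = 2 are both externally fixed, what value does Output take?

-5

Setting Defects = -5, Downtime = 2 by intervention discards those variables' equations.
Wear = max(Feed, Speed)  [with Feed=5, Speed=5]  = 5
Output = -Defects - Wear - Feed  [with Defects=-5, Wear=5, Feed=5]  = -5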